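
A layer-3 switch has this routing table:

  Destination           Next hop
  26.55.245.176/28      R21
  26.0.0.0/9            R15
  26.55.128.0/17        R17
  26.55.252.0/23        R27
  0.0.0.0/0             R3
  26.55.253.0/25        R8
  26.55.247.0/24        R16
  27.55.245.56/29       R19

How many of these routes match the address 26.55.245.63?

Prefixes containing 26.55.245.63:
  0.0.0.0/0 (default, matches everything)
  26.0.0.0/9 (26.0.0.0 - 26.127.255.255)
  26.55.128.0/17 (26.55.128.0 - 26.55.255.255)
Total matching entries: 3.

3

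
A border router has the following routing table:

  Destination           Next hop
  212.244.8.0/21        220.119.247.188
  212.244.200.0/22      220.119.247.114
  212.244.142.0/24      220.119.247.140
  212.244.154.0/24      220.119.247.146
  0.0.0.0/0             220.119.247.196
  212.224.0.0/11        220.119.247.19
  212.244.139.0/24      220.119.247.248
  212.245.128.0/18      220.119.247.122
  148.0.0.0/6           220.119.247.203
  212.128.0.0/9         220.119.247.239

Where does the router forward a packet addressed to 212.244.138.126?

Routes whose prefix contains 212.244.138.126:
  0.0.0.0/0 (default, matches everything) -> 220.119.247.196
  212.128.0.0/9 (212.128.0.0 - 212.255.255.255) -> 220.119.247.239
  212.224.0.0/11 (212.224.0.0 - 212.255.255.255) -> 220.119.247.19
More-specific entries that do NOT match:
  212.244.142.0/24 (212.244.142.0 - 212.244.142.255) does not contain 212.244.138.126
  212.244.154.0/24 (212.244.154.0 - 212.244.154.255) does not contain 212.244.138.126
  212.244.139.0/24 (212.244.139.0 - 212.244.139.255) does not contain 212.244.138.126
  212.244.200.0/22 (212.244.200.0 - 212.244.203.255) does not contain 212.244.138.126
  212.244.8.0/21 (212.244.8.0 - 212.244.15.255) does not contain 212.244.138.126
  212.245.128.0/18 (212.245.128.0 - 212.245.191.255) does not contain 212.244.138.126
Longest matching prefix is /11 -> next hop 220.119.247.19.

220.119.247.19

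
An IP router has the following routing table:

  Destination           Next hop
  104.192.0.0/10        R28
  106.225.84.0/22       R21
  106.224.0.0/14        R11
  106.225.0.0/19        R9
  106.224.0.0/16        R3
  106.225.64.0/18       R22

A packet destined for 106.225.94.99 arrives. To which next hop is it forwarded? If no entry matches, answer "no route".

R22

Routes whose prefix contains 106.225.94.99:
  106.224.0.0/14 (106.224.0.0 - 106.227.255.255) -> R11
  106.225.64.0/18 (106.225.64.0 - 106.225.127.255) -> R22
More-specific entries that do NOT match:
  106.225.84.0/22 (106.225.84.0 - 106.225.87.255) does not contain 106.225.94.99
  106.225.0.0/19 (106.225.0.0 - 106.225.31.255) does not contain 106.225.94.99
Longest matching prefix is /18 -> next hop R22.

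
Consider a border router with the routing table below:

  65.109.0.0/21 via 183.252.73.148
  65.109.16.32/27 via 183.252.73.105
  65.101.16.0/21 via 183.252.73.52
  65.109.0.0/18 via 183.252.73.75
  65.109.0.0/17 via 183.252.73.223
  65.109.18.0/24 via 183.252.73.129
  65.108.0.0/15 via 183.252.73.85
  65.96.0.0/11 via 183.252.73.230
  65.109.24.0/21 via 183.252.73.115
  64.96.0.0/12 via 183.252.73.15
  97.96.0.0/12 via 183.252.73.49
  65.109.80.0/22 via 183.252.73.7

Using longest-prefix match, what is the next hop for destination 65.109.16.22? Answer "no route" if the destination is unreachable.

Routes whose prefix contains 65.109.16.22:
  65.96.0.0/11 (65.96.0.0 - 65.127.255.255) -> 183.252.73.230
  65.108.0.0/15 (65.108.0.0 - 65.109.255.255) -> 183.252.73.85
  65.109.0.0/17 (65.109.0.0 - 65.109.127.255) -> 183.252.73.223
  65.109.0.0/18 (65.109.0.0 - 65.109.63.255) -> 183.252.73.75
More-specific entries that do NOT match:
  65.109.16.32/27 (65.109.16.32 - 65.109.16.63) does not contain 65.109.16.22
  65.109.18.0/24 (65.109.18.0 - 65.109.18.255) does not contain 65.109.16.22
  65.109.80.0/22 (65.109.80.0 - 65.109.83.255) does not contain 65.109.16.22
  65.109.0.0/21 (65.109.0.0 - 65.109.7.255) does not contain 65.109.16.22
  65.101.16.0/21 (65.101.16.0 - 65.101.23.255) does not contain 65.109.16.22
  65.109.24.0/21 (65.109.24.0 - 65.109.31.255) does not contain 65.109.16.22
Longest matching prefix is /18 -> next hop 183.252.73.75.

183.252.73.75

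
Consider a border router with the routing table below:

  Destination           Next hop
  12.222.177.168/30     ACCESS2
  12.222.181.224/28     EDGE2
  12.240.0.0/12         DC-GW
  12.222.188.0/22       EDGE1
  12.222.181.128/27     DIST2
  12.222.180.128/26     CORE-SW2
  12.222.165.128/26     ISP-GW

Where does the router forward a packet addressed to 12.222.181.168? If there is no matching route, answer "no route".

No entry's prefix contains 12.222.181.168; there is no default route.

no route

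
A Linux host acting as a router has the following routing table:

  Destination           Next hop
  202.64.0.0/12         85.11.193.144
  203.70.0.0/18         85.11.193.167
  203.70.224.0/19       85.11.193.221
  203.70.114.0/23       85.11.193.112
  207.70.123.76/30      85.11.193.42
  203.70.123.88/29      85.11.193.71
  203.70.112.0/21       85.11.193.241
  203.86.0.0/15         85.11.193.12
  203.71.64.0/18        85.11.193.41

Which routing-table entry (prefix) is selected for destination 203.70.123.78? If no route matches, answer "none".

none

203.70.123.78 is outside every listed prefix and there is no default route.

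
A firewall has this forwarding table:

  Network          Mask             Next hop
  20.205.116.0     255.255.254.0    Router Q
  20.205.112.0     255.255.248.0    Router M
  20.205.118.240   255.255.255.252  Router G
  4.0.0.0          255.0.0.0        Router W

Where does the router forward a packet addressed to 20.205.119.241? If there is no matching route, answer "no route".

Routes whose prefix contains 20.205.119.241:
  20.205.112.0/21 (20.205.112.0 - 20.205.119.255) -> Router M
More-specific entries that do NOT match:
  20.205.118.240/30 (20.205.118.240 - 20.205.118.243) does not contain 20.205.119.241
  20.205.116.0/23 (20.205.116.0 - 20.205.117.255) does not contain 20.205.119.241
Longest matching prefix is /21 -> next hop Router M.

Router M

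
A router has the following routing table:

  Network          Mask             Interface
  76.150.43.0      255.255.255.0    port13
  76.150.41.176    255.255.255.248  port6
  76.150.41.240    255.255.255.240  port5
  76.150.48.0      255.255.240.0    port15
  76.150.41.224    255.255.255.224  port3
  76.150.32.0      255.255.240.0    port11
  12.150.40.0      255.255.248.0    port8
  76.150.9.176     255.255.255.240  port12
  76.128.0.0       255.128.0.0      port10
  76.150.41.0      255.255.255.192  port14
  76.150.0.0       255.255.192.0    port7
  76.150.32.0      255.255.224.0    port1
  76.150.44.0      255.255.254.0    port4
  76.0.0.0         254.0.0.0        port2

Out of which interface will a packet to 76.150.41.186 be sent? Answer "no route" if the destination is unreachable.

port11

Routes whose prefix contains 76.150.41.186:
  76.0.0.0/7 (76.0.0.0 - 77.255.255.255) -> port2
  76.128.0.0/9 (76.128.0.0 - 76.255.255.255) -> port10
  76.150.0.0/18 (76.150.0.0 - 76.150.63.255) -> port7
  76.150.32.0/19 (76.150.32.0 - 76.150.63.255) -> port1
  76.150.32.0/20 (76.150.32.0 - 76.150.47.255) -> port11
More-specific entries that do NOT match:
  76.150.41.176/29 (76.150.41.176 - 76.150.41.183) does not contain 76.150.41.186
  76.150.41.240/28 (76.150.41.240 - 76.150.41.255) does not contain 76.150.41.186
  76.150.9.176/28 (76.150.9.176 - 76.150.9.191) does not contain 76.150.41.186
  76.150.41.224/27 (76.150.41.224 - 76.150.41.255) does not contain 76.150.41.186
  76.150.41.0/26 (76.150.41.0 - 76.150.41.63) does not contain 76.150.41.186
  76.150.43.0/24 (76.150.43.0 - 76.150.43.255) does not contain 76.150.41.186
  76.150.44.0/23 (76.150.44.0 - 76.150.45.255) does not contain 76.150.41.186
  12.150.40.0/21 (12.150.40.0 - 12.150.47.255) does not contain 76.150.41.186
Longest matching prefix is /20 -> interface port11.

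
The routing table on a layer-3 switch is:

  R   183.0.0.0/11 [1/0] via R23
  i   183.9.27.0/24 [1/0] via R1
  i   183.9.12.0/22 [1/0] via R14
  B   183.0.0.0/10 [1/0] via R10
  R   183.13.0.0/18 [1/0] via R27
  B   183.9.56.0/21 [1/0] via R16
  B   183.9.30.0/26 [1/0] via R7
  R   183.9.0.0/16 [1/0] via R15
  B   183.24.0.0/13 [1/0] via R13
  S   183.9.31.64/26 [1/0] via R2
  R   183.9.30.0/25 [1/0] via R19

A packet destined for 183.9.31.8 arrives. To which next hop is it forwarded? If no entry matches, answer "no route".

R15

Routes whose prefix contains 183.9.31.8:
  183.0.0.0/10 (183.0.0.0 - 183.63.255.255) -> R10
  183.0.0.0/11 (183.0.0.0 - 183.31.255.255) -> R23
  183.9.0.0/16 (183.9.0.0 - 183.9.255.255) -> R15
More-specific entries that do NOT match:
  183.9.30.0/26 (183.9.30.0 - 183.9.30.63) does not contain 183.9.31.8
  183.9.31.64/26 (183.9.31.64 - 183.9.31.127) does not contain 183.9.31.8
  183.9.30.0/25 (183.9.30.0 - 183.9.30.127) does not contain 183.9.31.8
  183.9.27.0/24 (183.9.27.0 - 183.9.27.255) does not contain 183.9.31.8
  183.9.12.0/22 (183.9.12.0 - 183.9.15.255) does not contain 183.9.31.8
  183.9.56.0/21 (183.9.56.0 - 183.9.63.255) does not contain 183.9.31.8
  183.13.0.0/18 (183.13.0.0 - 183.13.63.255) does not contain 183.9.31.8
Longest matching prefix is /16 -> next hop R15.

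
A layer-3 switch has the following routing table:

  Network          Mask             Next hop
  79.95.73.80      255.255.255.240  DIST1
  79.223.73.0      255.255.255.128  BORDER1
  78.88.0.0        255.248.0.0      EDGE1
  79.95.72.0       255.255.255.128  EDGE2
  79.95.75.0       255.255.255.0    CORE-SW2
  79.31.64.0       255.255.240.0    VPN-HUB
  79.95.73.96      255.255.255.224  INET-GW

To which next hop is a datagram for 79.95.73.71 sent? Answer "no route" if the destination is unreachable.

No entry's prefix contains 79.95.73.71; there is no default route.

no route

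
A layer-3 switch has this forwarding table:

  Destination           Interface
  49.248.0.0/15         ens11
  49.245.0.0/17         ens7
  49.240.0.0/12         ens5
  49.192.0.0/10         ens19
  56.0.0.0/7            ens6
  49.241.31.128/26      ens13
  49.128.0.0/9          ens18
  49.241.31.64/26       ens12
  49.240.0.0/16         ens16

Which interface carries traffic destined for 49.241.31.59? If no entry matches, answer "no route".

Routes whose prefix contains 49.241.31.59:
  49.128.0.0/9 (49.128.0.0 - 49.255.255.255) -> ens18
  49.192.0.0/10 (49.192.0.0 - 49.255.255.255) -> ens19
  49.240.0.0/12 (49.240.0.0 - 49.255.255.255) -> ens5
More-specific entries that do NOT match:
  49.241.31.128/26 (49.241.31.128 - 49.241.31.191) does not contain 49.241.31.59
  49.241.31.64/26 (49.241.31.64 - 49.241.31.127) does not contain 49.241.31.59
  49.245.0.0/17 (49.245.0.0 - 49.245.127.255) does not contain 49.241.31.59
  49.240.0.0/16 (49.240.0.0 - 49.240.255.255) does not contain 49.241.31.59
  49.248.0.0/15 (49.248.0.0 - 49.249.255.255) does not contain 49.241.31.59
Longest matching prefix is /12 -> interface ens5.

ens5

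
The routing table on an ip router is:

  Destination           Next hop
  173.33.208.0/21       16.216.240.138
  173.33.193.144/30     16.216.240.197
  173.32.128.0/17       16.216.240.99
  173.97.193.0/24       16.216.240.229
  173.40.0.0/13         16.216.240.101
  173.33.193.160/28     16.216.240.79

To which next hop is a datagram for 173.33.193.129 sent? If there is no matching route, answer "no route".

No entry's prefix contains 173.33.193.129; there is no default route.

no route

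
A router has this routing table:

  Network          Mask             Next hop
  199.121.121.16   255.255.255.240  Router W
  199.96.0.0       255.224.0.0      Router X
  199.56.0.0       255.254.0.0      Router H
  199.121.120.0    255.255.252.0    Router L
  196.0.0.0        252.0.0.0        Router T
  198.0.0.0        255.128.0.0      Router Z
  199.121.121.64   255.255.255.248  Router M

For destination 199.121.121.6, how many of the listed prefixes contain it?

3

Prefixes containing 199.121.121.6:
  196.0.0.0/6 (196.0.0.0 - 199.255.255.255)
  199.96.0.0/11 (199.96.0.0 - 199.127.255.255)
  199.121.120.0/22 (199.121.120.0 - 199.121.123.255)
Total matching entries: 3.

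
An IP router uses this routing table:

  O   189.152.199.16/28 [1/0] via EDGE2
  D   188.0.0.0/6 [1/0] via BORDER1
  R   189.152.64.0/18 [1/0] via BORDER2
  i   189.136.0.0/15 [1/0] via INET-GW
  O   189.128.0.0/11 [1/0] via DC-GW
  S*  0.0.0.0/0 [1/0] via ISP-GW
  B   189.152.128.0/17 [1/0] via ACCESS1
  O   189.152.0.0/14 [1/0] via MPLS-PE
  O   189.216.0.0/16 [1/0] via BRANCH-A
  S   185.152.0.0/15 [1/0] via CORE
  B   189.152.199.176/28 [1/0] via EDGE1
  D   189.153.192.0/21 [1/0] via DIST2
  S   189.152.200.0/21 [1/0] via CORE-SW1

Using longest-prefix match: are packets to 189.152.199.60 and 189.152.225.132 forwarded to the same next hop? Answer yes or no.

yes

189.152.199.60: longest match 189.152.128.0/17 -> ACCESS1
189.152.225.132: longest match 189.152.128.0/17 -> ACCESS1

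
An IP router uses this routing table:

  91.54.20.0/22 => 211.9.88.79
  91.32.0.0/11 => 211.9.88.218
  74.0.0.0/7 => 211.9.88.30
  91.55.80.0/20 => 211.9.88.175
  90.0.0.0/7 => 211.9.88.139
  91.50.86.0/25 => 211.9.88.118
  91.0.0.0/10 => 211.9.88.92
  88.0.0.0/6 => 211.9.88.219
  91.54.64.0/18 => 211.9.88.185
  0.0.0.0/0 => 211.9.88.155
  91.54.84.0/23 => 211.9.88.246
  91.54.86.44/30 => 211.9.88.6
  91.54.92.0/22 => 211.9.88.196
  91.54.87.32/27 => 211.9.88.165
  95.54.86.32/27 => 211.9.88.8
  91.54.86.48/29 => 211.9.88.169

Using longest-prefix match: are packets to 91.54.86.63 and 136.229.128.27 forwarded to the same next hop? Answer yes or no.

91.54.86.63: longest match 91.54.64.0/18 -> 211.9.88.185
136.229.128.27: longest match 0.0.0.0/0 -> 211.9.88.155

no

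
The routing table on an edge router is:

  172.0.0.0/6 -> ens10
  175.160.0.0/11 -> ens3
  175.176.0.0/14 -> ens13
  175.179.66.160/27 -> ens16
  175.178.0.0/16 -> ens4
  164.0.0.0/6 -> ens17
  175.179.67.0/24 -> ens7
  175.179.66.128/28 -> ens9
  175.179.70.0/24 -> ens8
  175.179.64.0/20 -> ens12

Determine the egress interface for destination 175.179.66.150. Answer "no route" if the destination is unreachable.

Routes whose prefix contains 175.179.66.150:
  172.0.0.0/6 (172.0.0.0 - 175.255.255.255) -> ens10
  175.160.0.0/11 (175.160.0.0 - 175.191.255.255) -> ens3
  175.176.0.0/14 (175.176.0.0 - 175.179.255.255) -> ens13
  175.179.64.0/20 (175.179.64.0 - 175.179.79.255) -> ens12
More-specific entries that do NOT match:
  175.179.66.128/28 (175.179.66.128 - 175.179.66.143) does not contain 175.179.66.150
  175.179.66.160/27 (175.179.66.160 - 175.179.66.191) does not contain 175.179.66.150
  175.179.67.0/24 (175.179.67.0 - 175.179.67.255) does not contain 175.179.66.150
  175.179.70.0/24 (175.179.70.0 - 175.179.70.255) does not contain 175.179.66.150
Longest matching prefix is /20 -> interface ens12.

ens12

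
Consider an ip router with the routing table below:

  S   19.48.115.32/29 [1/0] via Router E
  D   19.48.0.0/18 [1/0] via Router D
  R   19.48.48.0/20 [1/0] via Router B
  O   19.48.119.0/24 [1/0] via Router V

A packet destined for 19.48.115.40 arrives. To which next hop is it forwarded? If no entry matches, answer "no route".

No entry's prefix contains 19.48.115.40; there is no default route.

no route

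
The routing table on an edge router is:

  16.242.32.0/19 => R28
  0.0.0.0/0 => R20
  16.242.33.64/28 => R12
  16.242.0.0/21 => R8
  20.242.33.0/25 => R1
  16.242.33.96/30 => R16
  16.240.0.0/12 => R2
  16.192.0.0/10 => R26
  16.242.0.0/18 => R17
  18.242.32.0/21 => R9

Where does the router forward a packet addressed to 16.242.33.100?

Routes whose prefix contains 16.242.33.100:
  0.0.0.0/0 (default, matches everything) -> R20
  16.192.0.0/10 (16.192.0.0 - 16.255.255.255) -> R26
  16.240.0.0/12 (16.240.0.0 - 16.255.255.255) -> R2
  16.242.0.0/18 (16.242.0.0 - 16.242.63.255) -> R17
  16.242.32.0/19 (16.242.32.0 - 16.242.63.255) -> R28
More-specific entries that do NOT match:
  16.242.33.96/30 (16.242.33.96 - 16.242.33.99) does not contain 16.242.33.100
  16.242.33.64/28 (16.242.33.64 - 16.242.33.79) does not contain 16.242.33.100
  20.242.33.0/25 (20.242.33.0 - 20.242.33.127) does not contain 16.242.33.100
  16.242.0.0/21 (16.242.0.0 - 16.242.7.255) does not contain 16.242.33.100
  18.242.32.0/21 (18.242.32.0 - 18.242.39.255) does not contain 16.242.33.100
Longest matching prefix is /19 -> next hop R28.

R28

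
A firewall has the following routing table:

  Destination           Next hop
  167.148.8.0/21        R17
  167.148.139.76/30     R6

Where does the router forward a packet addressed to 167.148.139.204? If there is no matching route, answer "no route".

No entry's prefix contains 167.148.139.204; there is no default route.

no route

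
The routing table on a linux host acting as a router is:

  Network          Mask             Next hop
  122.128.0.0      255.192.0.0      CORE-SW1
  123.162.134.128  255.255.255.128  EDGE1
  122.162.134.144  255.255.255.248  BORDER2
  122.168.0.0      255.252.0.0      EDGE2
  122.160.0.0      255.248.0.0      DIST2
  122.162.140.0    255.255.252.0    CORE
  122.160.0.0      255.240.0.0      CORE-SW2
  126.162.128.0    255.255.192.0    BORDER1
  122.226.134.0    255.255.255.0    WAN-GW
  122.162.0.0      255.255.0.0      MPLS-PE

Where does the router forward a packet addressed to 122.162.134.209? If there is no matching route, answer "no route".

Routes whose prefix contains 122.162.134.209:
  122.128.0.0/10 (122.128.0.0 - 122.191.255.255) -> CORE-SW1
  122.160.0.0/12 (122.160.0.0 - 122.175.255.255) -> CORE-SW2
  122.160.0.0/13 (122.160.0.0 - 122.167.255.255) -> DIST2
  122.162.0.0/16 (122.162.0.0 - 122.162.255.255) -> MPLS-PE
More-specific entries that do NOT match:
  122.162.134.144/29 (122.162.134.144 - 122.162.134.151) does not contain 122.162.134.209
  123.162.134.128/25 (123.162.134.128 - 123.162.134.255) does not contain 122.162.134.209
  122.226.134.0/24 (122.226.134.0 - 122.226.134.255) does not contain 122.162.134.209
  122.162.140.0/22 (122.162.140.0 - 122.162.143.255) does not contain 122.162.134.209
  126.162.128.0/18 (126.162.128.0 - 126.162.191.255) does not contain 122.162.134.209
Longest matching prefix is /16 -> next hop MPLS-PE.

MPLS-PE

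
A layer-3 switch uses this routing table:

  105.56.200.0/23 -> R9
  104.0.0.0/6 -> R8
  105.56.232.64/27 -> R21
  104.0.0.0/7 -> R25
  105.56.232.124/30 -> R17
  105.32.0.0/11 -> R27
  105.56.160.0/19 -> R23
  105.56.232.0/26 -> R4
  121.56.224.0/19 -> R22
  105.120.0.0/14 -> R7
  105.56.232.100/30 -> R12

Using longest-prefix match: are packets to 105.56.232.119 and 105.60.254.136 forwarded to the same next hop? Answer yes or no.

yes

105.56.232.119: longest match 105.32.0.0/11 -> R27
105.60.254.136: longest match 105.32.0.0/11 -> R27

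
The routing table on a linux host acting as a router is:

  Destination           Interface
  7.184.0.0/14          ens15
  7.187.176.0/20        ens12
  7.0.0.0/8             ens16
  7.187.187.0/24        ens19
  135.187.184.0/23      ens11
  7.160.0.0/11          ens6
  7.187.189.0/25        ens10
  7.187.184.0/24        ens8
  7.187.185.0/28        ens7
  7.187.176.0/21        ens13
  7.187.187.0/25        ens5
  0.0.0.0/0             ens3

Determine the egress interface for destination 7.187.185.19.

Routes whose prefix contains 7.187.185.19:
  0.0.0.0/0 (default, matches everything) -> ens3
  7.0.0.0/8 (7.0.0.0 - 7.255.255.255) -> ens16
  7.160.0.0/11 (7.160.0.0 - 7.191.255.255) -> ens6
  7.184.0.0/14 (7.184.0.0 - 7.187.255.255) -> ens15
  7.187.176.0/20 (7.187.176.0 - 7.187.191.255) -> ens12
More-specific entries that do NOT match:
  7.187.185.0/28 (7.187.185.0 - 7.187.185.15) does not contain 7.187.185.19
  7.187.189.0/25 (7.187.189.0 - 7.187.189.127) does not contain 7.187.185.19
  7.187.187.0/25 (7.187.187.0 - 7.187.187.127) does not contain 7.187.185.19
  7.187.187.0/24 (7.187.187.0 - 7.187.187.255) does not contain 7.187.185.19
  7.187.184.0/24 (7.187.184.0 - 7.187.184.255) does not contain 7.187.185.19
  135.187.184.0/23 (135.187.184.0 - 135.187.185.255) does not contain 7.187.185.19
  7.187.176.0/21 (7.187.176.0 - 7.187.183.255) does not contain 7.187.185.19
Longest matching prefix is /20 -> interface ens12.

ens12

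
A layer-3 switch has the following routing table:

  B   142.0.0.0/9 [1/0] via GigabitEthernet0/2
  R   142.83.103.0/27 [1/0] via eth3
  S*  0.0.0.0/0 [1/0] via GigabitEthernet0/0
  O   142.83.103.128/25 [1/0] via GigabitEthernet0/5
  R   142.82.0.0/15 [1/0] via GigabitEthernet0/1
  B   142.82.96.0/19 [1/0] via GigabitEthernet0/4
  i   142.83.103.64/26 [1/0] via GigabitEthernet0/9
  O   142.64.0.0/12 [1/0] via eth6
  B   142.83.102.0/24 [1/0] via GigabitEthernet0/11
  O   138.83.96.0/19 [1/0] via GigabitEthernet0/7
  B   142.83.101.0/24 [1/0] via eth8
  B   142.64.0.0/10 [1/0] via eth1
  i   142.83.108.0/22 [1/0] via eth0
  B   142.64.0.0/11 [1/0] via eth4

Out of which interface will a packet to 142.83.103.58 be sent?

Routes whose prefix contains 142.83.103.58:
  0.0.0.0/0 (default, matches everything) -> GigabitEthernet0/0
  142.0.0.0/9 (142.0.0.0 - 142.127.255.255) -> GigabitEthernet0/2
  142.64.0.0/10 (142.64.0.0 - 142.127.255.255) -> eth1
  142.64.0.0/11 (142.64.0.0 - 142.95.255.255) -> eth4
  142.82.0.0/15 (142.82.0.0 - 142.83.255.255) -> GigabitEthernet0/1
More-specific entries that do NOT match:
  142.83.103.0/27 (142.83.103.0 - 142.83.103.31) does not contain 142.83.103.58
  142.83.103.64/26 (142.83.103.64 - 142.83.103.127) does not contain 142.83.103.58
  142.83.103.128/25 (142.83.103.128 - 142.83.103.255) does not contain 142.83.103.58
  142.83.102.0/24 (142.83.102.0 - 142.83.102.255) does not contain 142.83.103.58
  142.83.101.0/24 (142.83.101.0 - 142.83.101.255) does not contain 142.83.103.58
  142.83.108.0/22 (142.83.108.0 - 142.83.111.255) does not contain 142.83.103.58
  142.82.96.0/19 (142.82.96.0 - 142.82.127.255) does not contain 142.83.103.58
  138.83.96.0/19 (138.83.96.0 - 138.83.127.255) does not contain 142.83.103.58
Longest matching prefix is /15 -> interface GigabitEthernet0/1.

GigabitEthernet0/1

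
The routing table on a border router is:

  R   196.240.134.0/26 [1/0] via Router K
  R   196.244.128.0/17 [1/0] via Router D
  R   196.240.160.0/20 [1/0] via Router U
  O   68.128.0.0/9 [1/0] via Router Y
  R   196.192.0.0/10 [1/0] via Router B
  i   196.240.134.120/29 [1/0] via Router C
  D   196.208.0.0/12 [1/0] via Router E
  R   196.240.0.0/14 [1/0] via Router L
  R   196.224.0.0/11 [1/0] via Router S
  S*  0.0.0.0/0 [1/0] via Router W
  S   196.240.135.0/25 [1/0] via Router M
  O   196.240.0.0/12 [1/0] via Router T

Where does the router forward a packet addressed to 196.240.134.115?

Router L

Routes whose prefix contains 196.240.134.115:
  0.0.0.0/0 (default, matches everything) -> Router W
  196.192.0.0/10 (196.192.0.0 - 196.255.255.255) -> Router B
  196.224.0.0/11 (196.224.0.0 - 196.255.255.255) -> Router S
  196.240.0.0/12 (196.240.0.0 - 196.255.255.255) -> Router T
  196.240.0.0/14 (196.240.0.0 - 196.243.255.255) -> Router L
More-specific entries that do NOT match:
  196.240.134.120/29 (196.240.134.120 - 196.240.134.127) does not contain 196.240.134.115
  196.240.134.0/26 (196.240.134.0 - 196.240.134.63) does not contain 196.240.134.115
  196.240.135.0/25 (196.240.135.0 - 196.240.135.127) does not contain 196.240.134.115
  196.240.160.0/20 (196.240.160.0 - 196.240.175.255) does not contain 196.240.134.115
  196.244.128.0/17 (196.244.128.0 - 196.244.255.255) does not contain 196.240.134.115
Longest matching prefix is /14 -> next hop Router L.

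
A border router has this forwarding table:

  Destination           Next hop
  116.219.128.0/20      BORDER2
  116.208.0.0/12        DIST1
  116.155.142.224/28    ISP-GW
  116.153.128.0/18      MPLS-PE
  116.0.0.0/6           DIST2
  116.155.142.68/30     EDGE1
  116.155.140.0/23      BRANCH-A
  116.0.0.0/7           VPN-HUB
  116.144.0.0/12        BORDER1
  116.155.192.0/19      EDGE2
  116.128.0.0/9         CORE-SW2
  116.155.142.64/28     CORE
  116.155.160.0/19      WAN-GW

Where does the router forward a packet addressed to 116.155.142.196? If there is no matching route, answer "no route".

BORDER1

Routes whose prefix contains 116.155.142.196:
  116.0.0.0/6 (116.0.0.0 - 119.255.255.255) -> DIST2
  116.0.0.0/7 (116.0.0.0 - 117.255.255.255) -> VPN-HUB
  116.128.0.0/9 (116.128.0.0 - 116.255.255.255) -> CORE-SW2
  116.144.0.0/12 (116.144.0.0 - 116.159.255.255) -> BORDER1
More-specific entries that do NOT match:
  116.155.142.68/30 (116.155.142.68 - 116.155.142.71) does not contain 116.155.142.196
  116.155.142.224/28 (116.155.142.224 - 116.155.142.239) does not contain 116.155.142.196
  116.155.142.64/28 (116.155.142.64 - 116.155.142.79) does not contain 116.155.142.196
  116.155.140.0/23 (116.155.140.0 - 116.155.141.255) does not contain 116.155.142.196
  116.219.128.0/20 (116.219.128.0 - 116.219.143.255) does not contain 116.155.142.196
  116.155.192.0/19 (116.155.192.0 - 116.155.223.255) does not contain 116.155.142.196
  116.155.160.0/19 (116.155.160.0 - 116.155.191.255) does not contain 116.155.142.196
  116.153.128.0/18 (116.153.128.0 - 116.153.191.255) does not contain 116.155.142.196
Longest matching prefix is /12 -> next hop BORDER1.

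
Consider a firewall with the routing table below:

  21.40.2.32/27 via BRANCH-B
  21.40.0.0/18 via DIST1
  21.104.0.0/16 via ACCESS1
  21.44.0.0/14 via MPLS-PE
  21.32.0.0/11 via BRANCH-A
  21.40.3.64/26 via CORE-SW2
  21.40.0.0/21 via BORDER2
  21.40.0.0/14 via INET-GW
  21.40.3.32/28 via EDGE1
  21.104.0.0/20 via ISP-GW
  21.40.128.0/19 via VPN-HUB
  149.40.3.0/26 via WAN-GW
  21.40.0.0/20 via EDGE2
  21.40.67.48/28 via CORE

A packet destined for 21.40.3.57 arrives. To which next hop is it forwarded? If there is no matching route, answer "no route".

Routes whose prefix contains 21.40.3.57:
  21.32.0.0/11 (21.32.0.0 - 21.63.255.255) -> BRANCH-A
  21.40.0.0/14 (21.40.0.0 - 21.43.255.255) -> INET-GW
  21.40.0.0/18 (21.40.0.0 - 21.40.63.255) -> DIST1
  21.40.0.0/20 (21.40.0.0 - 21.40.15.255) -> EDGE2
  21.40.0.0/21 (21.40.0.0 - 21.40.7.255) -> BORDER2
More-specific entries that do NOT match:
  21.40.3.32/28 (21.40.3.32 - 21.40.3.47) does not contain 21.40.3.57
  21.40.67.48/28 (21.40.67.48 - 21.40.67.63) does not contain 21.40.3.57
  21.40.2.32/27 (21.40.2.32 - 21.40.2.63) does not contain 21.40.3.57
  21.40.3.64/26 (21.40.3.64 - 21.40.3.127) does not contain 21.40.3.57
  149.40.3.0/26 (149.40.3.0 - 149.40.3.63) does not contain 21.40.3.57
Longest matching prefix is /21 -> next hop BORDER2.

BORDER2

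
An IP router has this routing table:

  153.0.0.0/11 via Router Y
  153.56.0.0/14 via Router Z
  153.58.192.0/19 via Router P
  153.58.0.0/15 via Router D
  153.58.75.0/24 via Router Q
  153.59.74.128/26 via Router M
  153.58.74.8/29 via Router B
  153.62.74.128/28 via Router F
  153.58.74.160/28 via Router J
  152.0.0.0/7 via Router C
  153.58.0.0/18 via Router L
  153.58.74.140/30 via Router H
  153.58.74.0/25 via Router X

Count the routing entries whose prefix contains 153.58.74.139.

Prefixes containing 153.58.74.139:
  152.0.0.0/7 (152.0.0.0 - 153.255.255.255)
  153.56.0.0/14 (153.56.0.0 - 153.59.255.255)
  153.58.0.0/15 (153.58.0.0 - 153.59.255.255)
Total matching entries: 3.

3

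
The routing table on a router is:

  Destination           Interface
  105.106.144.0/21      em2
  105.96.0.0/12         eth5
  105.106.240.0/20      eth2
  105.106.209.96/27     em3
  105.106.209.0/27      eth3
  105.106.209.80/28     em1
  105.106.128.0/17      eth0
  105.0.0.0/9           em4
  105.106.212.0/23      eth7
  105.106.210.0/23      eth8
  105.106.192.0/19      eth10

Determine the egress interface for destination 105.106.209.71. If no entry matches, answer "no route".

eth10

Routes whose prefix contains 105.106.209.71:
  105.0.0.0/9 (105.0.0.0 - 105.127.255.255) -> em4
  105.96.0.0/12 (105.96.0.0 - 105.111.255.255) -> eth5
  105.106.128.0/17 (105.106.128.0 - 105.106.255.255) -> eth0
  105.106.192.0/19 (105.106.192.0 - 105.106.223.255) -> eth10
More-specific entries that do NOT match:
  105.106.209.80/28 (105.106.209.80 - 105.106.209.95) does not contain 105.106.209.71
  105.106.209.96/27 (105.106.209.96 - 105.106.209.127) does not contain 105.106.209.71
  105.106.209.0/27 (105.106.209.0 - 105.106.209.31) does not contain 105.106.209.71
  105.106.212.0/23 (105.106.212.0 - 105.106.213.255) does not contain 105.106.209.71
  105.106.210.0/23 (105.106.210.0 - 105.106.211.255) does not contain 105.106.209.71
  105.106.144.0/21 (105.106.144.0 - 105.106.151.255) does not contain 105.106.209.71
  105.106.240.0/20 (105.106.240.0 - 105.106.255.255) does not contain 105.106.209.71
Longest matching prefix is /19 -> interface eth10.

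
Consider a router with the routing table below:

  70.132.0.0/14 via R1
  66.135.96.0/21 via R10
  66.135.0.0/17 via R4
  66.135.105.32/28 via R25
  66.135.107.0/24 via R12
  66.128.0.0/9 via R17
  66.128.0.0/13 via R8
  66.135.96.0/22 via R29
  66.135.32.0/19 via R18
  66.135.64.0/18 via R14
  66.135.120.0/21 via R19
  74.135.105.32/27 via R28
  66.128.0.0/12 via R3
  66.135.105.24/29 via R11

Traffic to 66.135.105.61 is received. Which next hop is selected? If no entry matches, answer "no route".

R14

Routes whose prefix contains 66.135.105.61:
  66.128.0.0/9 (66.128.0.0 - 66.255.255.255) -> R17
  66.128.0.0/12 (66.128.0.0 - 66.143.255.255) -> R3
  66.128.0.0/13 (66.128.0.0 - 66.135.255.255) -> R8
  66.135.0.0/17 (66.135.0.0 - 66.135.127.255) -> R4
  66.135.64.0/18 (66.135.64.0 - 66.135.127.255) -> R14
More-specific entries that do NOT match:
  66.135.105.24/29 (66.135.105.24 - 66.135.105.31) does not contain 66.135.105.61
  66.135.105.32/28 (66.135.105.32 - 66.135.105.47) does not contain 66.135.105.61
  74.135.105.32/27 (74.135.105.32 - 74.135.105.63) does not contain 66.135.105.61
  66.135.107.0/24 (66.135.107.0 - 66.135.107.255) does not contain 66.135.105.61
  66.135.96.0/22 (66.135.96.0 - 66.135.99.255) does not contain 66.135.105.61
  66.135.96.0/21 (66.135.96.0 - 66.135.103.255) does not contain 66.135.105.61
  66.135.120.0/21 (66.135.120.0 - 66.135.127.255) does not contain 66.135.105.61
  66.135.32.0/19 (66.135.32.0 - 66.135.63.255) does not contain 66.135.105.61
Longest matching prefix is /18 -> next hop R14.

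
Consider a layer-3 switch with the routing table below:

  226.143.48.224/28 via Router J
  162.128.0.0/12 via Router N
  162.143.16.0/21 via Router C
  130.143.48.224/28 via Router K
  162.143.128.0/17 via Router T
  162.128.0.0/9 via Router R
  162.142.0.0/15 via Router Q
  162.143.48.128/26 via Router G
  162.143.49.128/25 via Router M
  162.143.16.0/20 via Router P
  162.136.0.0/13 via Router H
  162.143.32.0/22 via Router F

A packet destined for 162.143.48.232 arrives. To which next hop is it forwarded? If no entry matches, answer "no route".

Routes whose prefix contains 162.143.48.232:
  162.128.0.0/9 (162.128.0.0 - 162.255.255.255) -> Router R
  162.128.0.0/12 (162.128.0.0 - 162.143.255.255) -> Router N
  162.136.0.0/13 (162.136.0.0 - 162.143.255.255) -> Router H
  162.142.0.0/15 (162.142.0.0 - 162.143.255.255) -> Router Q
More-specific entries that do NOT match:
  226.143.48.224/28 (226.143.48.224 - 226.143.48.239) does not contain 162.143.48.232
  130.143.48.224/28 (130.143.48.224 - 130.143.48.239) does not contain 162.143.48.232
  162.143.48.128/26 (162.143.48.128 - 162.143.48.191) does not contain 162.143.48.232
  162.143.49.128/25 (162.143.49.128 - 162.143.49.255) does not contain 162.143.48.232
  162.143.32.0/22 (162.143.32.0 - 162.143.35.255) does not contain 162.143.48.232
  162.143.16.0/21 (162.143.16.0 - 162.143.23.255) does not contain 162.143.48.232
  162.143.16.0/20 (162.143.16.0 - 162.143.31.255) does not contain 162.143.48.232
  162.143.128.0/17 (162.143.128.0 - 162.143.255.255) does not contain 162.143.48.232
Longest matching prefix is /15 -> next hop Router Q.

Router Q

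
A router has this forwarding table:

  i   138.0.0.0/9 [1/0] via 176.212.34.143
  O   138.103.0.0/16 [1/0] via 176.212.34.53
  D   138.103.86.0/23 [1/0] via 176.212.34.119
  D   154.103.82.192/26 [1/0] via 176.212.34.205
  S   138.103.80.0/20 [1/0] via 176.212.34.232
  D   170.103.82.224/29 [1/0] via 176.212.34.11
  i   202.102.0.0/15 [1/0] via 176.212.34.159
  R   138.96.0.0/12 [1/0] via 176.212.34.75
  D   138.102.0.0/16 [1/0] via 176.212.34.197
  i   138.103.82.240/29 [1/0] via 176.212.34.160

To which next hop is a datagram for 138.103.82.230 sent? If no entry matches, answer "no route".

176.212.34.232

Routes whose prefix contains 138.103.82.230:
  138.0.0.0/9 (138.0.0.0 - 138.127.255.255) -> 176.212.34.143
  138.96.0.0/12 (138.96.0.0 - 138.111.255.255) -> 176.212.34.75
  138.103.0.0/16 (138.103.0.0 - 138.103.255.255) -> 176.212.34.53
  138.103.80.0/20 (138.103.80.0 - 138.103.95.255) -> 176.212.34.232
More-specific entries that do NOT match:
  170.103.82.224/29 (170.103.82.224 - 170.103.82.231) does not contain 138.103.82.230
  138.103.82.240/29 (138.103.82.240 - 138.103.82.247) does not contain 138.103.82.230
  154.103.82.192/26 (154.103.82.192 - 154.103.82.255) does not contain 138.103.82.230
  138.103.86.0/23 (138.103.86.0 - 138.103.87.255) does not contain 138.103.82.230
Longest matching prefix is /20 -> next hop 176.212.34.232.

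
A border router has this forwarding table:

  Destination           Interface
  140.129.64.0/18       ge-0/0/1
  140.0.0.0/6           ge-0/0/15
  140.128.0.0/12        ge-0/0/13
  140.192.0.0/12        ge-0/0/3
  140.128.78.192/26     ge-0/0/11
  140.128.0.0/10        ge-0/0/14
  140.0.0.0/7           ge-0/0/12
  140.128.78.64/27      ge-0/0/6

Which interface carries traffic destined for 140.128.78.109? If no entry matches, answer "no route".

ge-0/0/13

Routes whose prefix contains 140.128.78.109:
  140.0.0.0/6 (140.0.0.0 - 143.255.255.255) -> ge-0/0/15
  140.0.0.0/7 (140.0.0.0 - 141.255.255.255) -> ge-0/0/12
  140.128.0.0/10 (140.128.0.0 - 140.191.255.255) -> ge-0/0/14
  140.128.0.0/12 (140.128.0.0 - 140.143.255.255) -> ge-0/0/13
More-specific entries that do NOT match:
  140.128.78.64/27 (140.128.78.64 - 140.128.78.95) does not contain 140.128.78.109
  140.128.78.192/26 (140.128.78.192 - 140.128.78.255) does not contain 140.128.78.109
  140.129.64.0/18 (140.129.64.0 - 140.129.127.255) does not contain 140.128.78.109
Longest matching prefix is /12 -> interface ge-0/0/13.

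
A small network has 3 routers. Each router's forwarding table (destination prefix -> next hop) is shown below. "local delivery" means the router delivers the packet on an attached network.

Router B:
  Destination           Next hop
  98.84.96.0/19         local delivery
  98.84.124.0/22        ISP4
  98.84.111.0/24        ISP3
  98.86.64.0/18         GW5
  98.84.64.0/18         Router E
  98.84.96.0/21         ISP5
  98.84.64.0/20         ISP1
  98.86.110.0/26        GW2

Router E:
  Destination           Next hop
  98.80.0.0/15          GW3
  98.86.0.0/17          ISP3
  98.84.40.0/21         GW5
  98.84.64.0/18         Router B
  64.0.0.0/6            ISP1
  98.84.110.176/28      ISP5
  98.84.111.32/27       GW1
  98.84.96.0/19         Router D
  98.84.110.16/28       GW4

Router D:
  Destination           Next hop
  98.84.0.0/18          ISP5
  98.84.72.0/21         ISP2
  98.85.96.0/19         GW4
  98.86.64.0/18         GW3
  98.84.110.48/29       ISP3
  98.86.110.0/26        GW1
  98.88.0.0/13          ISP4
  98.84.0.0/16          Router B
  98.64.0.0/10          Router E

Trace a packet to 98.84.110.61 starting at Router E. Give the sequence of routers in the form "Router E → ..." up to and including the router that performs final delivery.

At Router E: longest match for 98.84.110.61 is 98.84.96.0/19 -> Router D
At Router D: longest match for 98.84.110.61 is 98.84.0.0/16 -> Router B
At Router B: longest match for 98.84.110.61 is 98.84.96.0/19 -> local delivery

Router E → Router D → Router B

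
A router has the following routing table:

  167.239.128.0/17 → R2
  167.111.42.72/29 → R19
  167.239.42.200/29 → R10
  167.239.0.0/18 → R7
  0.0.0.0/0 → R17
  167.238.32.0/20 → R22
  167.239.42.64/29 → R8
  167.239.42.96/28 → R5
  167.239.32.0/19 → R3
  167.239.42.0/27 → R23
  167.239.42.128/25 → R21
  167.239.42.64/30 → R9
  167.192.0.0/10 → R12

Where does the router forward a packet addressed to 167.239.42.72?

Routes whose prefix contains 167.239.42.72:
  0.0.0.0/0 (default, matches everything) -> R17
  167.192.0.0/10 (167.192.0.0 - 167.255.255.255) -> R12
  167.239.0.0/18 (167.239.0.0 - 167.239.63.255) -> R7
  167.239.32.0/19 (167.239.32.0 - 167.239.63.255) -> R3
More-specific entries that do NOT match:
  167.239.42.64/30 (167.239.42.64 - 167.239.42.67) does not contain 167.239.42.72
  167.111.42.72/29 (167.111.42.72 - 167.111.42.79) does not contain 167.239.42.72
  167.239.42.200/29 (167.239.42.200 - 167.239.42.207) does not contain 167.239.42.72
  167.239.42.64/29 (167.239.42.64 - 167.239.42.71) does not contain 167.239.42.72
  167.239.42.96/28 (167.239.42.96 - 167.239.42.111) does not contain 167.239.42.72
  167.239.42.0/27 (167.239.42.0 - 167.239.42.31) does not contain 167.239.42.72
  167.239.42.128/25 (167.239.42.128 - 167.239.42.255) does not contain 167.239.42.72
  167.238.32.0/20 (167.238.32.0 - 167.238.47.255) does not contain 167.239.42.72
Longest matching prefix is /19 -> next hop R3.

R3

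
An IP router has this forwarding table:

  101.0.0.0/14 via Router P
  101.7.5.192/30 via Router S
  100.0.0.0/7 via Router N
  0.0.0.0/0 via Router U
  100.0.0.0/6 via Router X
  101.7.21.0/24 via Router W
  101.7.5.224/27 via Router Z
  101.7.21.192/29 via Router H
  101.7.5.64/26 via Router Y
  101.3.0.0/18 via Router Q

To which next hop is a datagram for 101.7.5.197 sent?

Routes whose prefix contains 101.7.5.197:
  0.0.0.0/0 (default, matches everything) -> Router U
  100.0.0.0/6 (100.0.0.0 - 103.255.255.255) -> Router X
  100.0.0.0/7 (100.0.0.0 - 101.255.255.255) -> Router N
More-specific entries that do NOT match:
  101.7.5.192/30 (101.7.5.192 - 101.7.5.195) does not contain 101.7.5.197
  101.7.21.192/29 (101.7.21.192 - 101.7.21.199) does not contain 101.7.5.197
  101.7.5.224/27 (101.7.5.224 - 101.7.5.255) does not contain 101.7.5.197
  101.7.5.64/26 (101.7.5.64 - 101.7.5.127) does not contain 101.7.5.197
  101.7.21.0/24 (101.7.21.0 - 101.7.21.255) does not contain 101.7.5.197
  101.3.0.0/18 (101.3.0.0 - 101.3.63.255) does not contain 101.7.5.197
  101.0.0.0/14 (101.0.0.0 - 101.3.255.255) does not contain 101.7.5.197
Longest matching prefix is /7 -> next hop Router N.

Router N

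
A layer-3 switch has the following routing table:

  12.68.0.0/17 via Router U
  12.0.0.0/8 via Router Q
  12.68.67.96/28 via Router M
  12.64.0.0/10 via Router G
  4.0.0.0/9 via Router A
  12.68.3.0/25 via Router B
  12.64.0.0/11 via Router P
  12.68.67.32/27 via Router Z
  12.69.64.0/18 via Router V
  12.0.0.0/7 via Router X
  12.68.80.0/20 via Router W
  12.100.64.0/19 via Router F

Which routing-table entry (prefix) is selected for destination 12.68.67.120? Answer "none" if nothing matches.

12.68.0.0/17

Entries matching 12.68.67.120:
  12.0.0.0/7 (12.0.0.0 - 13.255.255.255)
  12.0.0.0/8 (12.0.0.0 - 12.255.255.255)
  12.64.0.0/10 (12.64.0.0 - 12.127.255.255)
  12.64.0.0/11 (12.64.0.0 - 12.95.255.255)
  12.68.0.0/17 (12.68.0.0 - 12.68.127.255)
Most specific is 12.68.0.0/17.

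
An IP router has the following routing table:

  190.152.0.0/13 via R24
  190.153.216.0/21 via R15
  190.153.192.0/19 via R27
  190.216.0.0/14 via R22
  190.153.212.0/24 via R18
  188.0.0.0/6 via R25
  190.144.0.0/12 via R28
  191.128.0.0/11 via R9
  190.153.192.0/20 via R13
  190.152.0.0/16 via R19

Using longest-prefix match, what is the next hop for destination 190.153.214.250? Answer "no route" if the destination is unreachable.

Routes whose prefix contains 190.153.214.250:
  188.0.0.0/6 (188.0.0.0 - 191.255.255.255) -> R25
  190.144.0.0/12 (190.144.0.0 - 190.159.255.255) -> R28
  190.152.0.0/13 (190.152.0.0 - 190.159.255.255) -> R24
  190.153.192.0/19 (190.153.192.0 - 190.153.223.255) -> R27
More-specific entries that do NOT match:
  190.153.212.0/24 (190.153.212.0 - 190.153.212.255) does not contain 190.153.214.250
  190.153.216.0/21 (190.153.216.0 - 190.153.223.255) does not contain 190.153.214.250
  190.153.192.0/20 (190.153.192.0 - 190.153.207.255) does not contain 190.153.214.250
Longest matching prefix is /19 -> next hop R27.

R27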